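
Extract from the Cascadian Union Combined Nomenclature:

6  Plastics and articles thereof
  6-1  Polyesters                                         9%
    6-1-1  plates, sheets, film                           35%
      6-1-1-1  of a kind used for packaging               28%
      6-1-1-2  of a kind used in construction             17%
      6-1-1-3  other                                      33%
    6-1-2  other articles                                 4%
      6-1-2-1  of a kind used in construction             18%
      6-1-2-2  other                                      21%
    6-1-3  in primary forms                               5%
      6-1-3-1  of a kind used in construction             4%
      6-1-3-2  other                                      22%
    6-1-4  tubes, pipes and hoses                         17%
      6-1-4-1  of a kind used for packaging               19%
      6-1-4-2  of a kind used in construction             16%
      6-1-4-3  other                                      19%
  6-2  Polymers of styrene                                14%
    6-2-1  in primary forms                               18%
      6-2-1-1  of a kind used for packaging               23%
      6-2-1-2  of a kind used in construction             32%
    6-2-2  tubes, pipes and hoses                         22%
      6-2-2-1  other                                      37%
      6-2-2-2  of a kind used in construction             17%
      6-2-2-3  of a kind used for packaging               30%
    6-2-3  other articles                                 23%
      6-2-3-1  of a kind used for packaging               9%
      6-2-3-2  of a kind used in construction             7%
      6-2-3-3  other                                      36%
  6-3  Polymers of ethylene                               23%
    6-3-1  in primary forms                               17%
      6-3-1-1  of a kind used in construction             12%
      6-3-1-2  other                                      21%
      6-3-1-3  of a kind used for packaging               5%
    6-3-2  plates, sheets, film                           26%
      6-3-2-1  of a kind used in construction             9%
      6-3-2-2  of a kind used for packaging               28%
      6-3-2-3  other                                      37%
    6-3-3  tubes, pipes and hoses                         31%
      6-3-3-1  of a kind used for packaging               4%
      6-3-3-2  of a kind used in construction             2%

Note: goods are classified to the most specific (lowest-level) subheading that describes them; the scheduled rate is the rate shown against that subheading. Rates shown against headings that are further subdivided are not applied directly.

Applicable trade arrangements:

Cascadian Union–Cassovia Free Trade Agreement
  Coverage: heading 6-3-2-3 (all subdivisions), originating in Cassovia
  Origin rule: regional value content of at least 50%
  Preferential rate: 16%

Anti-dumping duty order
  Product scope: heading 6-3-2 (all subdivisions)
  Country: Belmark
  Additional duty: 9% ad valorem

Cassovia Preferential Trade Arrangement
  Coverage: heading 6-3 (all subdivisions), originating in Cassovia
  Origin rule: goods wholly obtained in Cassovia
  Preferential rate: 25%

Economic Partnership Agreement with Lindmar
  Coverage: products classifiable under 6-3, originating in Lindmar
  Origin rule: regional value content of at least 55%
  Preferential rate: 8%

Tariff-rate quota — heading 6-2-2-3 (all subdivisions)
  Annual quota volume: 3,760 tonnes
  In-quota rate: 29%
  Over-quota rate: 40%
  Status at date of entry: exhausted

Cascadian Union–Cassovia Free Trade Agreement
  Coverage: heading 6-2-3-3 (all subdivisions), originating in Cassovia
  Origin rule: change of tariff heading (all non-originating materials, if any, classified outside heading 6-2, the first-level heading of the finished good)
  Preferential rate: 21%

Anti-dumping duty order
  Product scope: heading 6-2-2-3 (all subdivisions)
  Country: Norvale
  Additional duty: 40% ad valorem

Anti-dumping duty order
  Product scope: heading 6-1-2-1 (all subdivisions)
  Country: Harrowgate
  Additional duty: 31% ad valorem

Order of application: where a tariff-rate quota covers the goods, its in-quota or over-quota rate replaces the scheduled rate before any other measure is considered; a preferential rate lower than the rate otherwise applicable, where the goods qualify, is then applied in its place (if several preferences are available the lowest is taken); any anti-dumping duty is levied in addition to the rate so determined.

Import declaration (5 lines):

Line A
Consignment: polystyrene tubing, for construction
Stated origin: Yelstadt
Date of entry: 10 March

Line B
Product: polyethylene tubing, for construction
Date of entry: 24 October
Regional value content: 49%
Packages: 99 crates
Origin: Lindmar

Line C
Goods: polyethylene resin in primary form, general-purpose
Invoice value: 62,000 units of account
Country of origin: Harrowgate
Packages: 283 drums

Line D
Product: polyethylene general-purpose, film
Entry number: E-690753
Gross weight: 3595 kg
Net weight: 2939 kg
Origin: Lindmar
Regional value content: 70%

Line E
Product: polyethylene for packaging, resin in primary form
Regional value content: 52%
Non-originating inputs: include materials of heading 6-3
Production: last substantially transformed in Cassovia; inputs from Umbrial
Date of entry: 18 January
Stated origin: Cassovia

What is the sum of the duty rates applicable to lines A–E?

Line A: polystyrene → 6-2; tubing → 6-2-2; for construction → 6-2-2-2. Scheduled 17%. No special measure applies. → 17%.
Line B: polyethylene → 6-3; tubing → 6-3-3; for construction → 6-3-3-2. Scheduled 2%. Lindmar agreement on 6-3: RVC < 55%. → 2%.
Line C: polyethylene → 6-3; resin in primary form → 6-3-1; general-purpose → 6-3-1-2. Scheduled 21%. No special measure applies. → 21%.
Line D: polyethylene → 6-3; film → 6-3-2; general-purpose → 6-3-2-3. Scheduled 37%. Lindmar agreement on 6-3: RVC ≥ 55% → 8% available; preferential 8%. → 8%.
Line E: polyethylene → 6-3; resin in primary form → 6-3-1; for packaging → 6-3-1-3. Scheduled 5%. Cassovia agreement on 6-3-2-3: 6-3-1-3 not covered; Cassovia agreement on 6-3: not wholly obtained; Cassovia agreement on 6-2-3-3: 6-3-1-3 not covered. → 5%.
Sum: 17% + 2% + 21% + 8% + 5% = 53%.

53%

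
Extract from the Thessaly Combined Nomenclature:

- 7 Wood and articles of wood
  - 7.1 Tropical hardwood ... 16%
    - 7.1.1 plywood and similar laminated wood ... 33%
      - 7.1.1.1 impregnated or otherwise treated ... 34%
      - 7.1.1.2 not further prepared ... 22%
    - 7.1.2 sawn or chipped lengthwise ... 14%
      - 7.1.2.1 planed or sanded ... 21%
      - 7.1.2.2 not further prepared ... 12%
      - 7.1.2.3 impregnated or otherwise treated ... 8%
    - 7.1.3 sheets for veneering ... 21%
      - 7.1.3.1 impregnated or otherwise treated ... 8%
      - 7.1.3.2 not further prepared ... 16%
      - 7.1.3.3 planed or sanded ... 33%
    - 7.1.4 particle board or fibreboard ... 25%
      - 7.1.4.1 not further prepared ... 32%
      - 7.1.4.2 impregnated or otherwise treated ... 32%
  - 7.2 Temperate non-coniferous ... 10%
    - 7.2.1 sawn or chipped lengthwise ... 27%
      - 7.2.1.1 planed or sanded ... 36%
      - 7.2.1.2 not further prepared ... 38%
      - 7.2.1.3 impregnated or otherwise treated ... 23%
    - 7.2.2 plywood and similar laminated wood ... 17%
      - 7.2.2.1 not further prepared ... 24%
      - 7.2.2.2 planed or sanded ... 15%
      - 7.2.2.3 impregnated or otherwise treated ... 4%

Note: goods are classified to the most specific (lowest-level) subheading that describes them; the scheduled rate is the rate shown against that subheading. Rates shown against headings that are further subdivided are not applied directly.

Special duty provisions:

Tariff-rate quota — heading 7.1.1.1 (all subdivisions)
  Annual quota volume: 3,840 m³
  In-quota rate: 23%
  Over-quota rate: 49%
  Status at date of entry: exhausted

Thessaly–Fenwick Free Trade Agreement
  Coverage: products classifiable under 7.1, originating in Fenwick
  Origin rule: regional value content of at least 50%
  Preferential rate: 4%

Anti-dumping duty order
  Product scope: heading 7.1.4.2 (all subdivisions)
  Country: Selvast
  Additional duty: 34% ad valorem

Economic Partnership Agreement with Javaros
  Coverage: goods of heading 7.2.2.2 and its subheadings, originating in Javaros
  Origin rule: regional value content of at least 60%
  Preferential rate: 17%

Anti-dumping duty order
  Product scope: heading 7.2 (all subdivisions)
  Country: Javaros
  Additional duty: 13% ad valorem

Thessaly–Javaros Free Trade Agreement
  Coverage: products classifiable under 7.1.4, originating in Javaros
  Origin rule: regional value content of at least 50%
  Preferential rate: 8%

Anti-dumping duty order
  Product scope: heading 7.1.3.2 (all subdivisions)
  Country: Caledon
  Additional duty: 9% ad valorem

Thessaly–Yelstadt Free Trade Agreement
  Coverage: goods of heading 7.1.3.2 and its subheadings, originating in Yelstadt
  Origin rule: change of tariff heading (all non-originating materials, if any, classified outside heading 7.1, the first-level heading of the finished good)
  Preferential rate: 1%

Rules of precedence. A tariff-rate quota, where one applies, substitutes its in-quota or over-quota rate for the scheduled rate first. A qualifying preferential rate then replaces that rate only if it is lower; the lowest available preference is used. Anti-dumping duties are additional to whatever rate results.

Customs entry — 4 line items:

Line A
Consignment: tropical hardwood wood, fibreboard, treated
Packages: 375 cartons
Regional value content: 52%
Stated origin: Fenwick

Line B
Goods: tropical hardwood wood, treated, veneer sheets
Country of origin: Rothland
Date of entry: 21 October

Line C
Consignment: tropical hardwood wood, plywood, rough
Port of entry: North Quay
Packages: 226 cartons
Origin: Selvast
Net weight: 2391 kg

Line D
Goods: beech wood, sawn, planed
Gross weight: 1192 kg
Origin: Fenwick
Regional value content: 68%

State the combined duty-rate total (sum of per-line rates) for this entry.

70%

Line A: tropical hardwood → 7.1; fibreboard → 7.1.4; treated → 7.1.4.2. Scheduled 32%. Fenwick agreement on 7.1: RVC ≥ 50% → 4% available; preferential 4%. → 4%.
Line B: tropical hardwood → 7.1; veneer sheets → 7.1.3; treated → 7.1.3.1. Scheduled 8%. No special measure applies. → 8%.
Line C: tropical hardwood → 7.1; plywood → 7.1.1; rough → 7.1.1.2. Scheduled 22%. No special measure applies. → 22%.
Line D: beech → 7.2; sawn → 7.2.1; planed → 7.2.1.1. Scheduled 36%. Fenwick agreement on 7.1: 7.2.1.1 not covered. → 36%.
Sum: 4% + 8% + 22% + 36% = 70%.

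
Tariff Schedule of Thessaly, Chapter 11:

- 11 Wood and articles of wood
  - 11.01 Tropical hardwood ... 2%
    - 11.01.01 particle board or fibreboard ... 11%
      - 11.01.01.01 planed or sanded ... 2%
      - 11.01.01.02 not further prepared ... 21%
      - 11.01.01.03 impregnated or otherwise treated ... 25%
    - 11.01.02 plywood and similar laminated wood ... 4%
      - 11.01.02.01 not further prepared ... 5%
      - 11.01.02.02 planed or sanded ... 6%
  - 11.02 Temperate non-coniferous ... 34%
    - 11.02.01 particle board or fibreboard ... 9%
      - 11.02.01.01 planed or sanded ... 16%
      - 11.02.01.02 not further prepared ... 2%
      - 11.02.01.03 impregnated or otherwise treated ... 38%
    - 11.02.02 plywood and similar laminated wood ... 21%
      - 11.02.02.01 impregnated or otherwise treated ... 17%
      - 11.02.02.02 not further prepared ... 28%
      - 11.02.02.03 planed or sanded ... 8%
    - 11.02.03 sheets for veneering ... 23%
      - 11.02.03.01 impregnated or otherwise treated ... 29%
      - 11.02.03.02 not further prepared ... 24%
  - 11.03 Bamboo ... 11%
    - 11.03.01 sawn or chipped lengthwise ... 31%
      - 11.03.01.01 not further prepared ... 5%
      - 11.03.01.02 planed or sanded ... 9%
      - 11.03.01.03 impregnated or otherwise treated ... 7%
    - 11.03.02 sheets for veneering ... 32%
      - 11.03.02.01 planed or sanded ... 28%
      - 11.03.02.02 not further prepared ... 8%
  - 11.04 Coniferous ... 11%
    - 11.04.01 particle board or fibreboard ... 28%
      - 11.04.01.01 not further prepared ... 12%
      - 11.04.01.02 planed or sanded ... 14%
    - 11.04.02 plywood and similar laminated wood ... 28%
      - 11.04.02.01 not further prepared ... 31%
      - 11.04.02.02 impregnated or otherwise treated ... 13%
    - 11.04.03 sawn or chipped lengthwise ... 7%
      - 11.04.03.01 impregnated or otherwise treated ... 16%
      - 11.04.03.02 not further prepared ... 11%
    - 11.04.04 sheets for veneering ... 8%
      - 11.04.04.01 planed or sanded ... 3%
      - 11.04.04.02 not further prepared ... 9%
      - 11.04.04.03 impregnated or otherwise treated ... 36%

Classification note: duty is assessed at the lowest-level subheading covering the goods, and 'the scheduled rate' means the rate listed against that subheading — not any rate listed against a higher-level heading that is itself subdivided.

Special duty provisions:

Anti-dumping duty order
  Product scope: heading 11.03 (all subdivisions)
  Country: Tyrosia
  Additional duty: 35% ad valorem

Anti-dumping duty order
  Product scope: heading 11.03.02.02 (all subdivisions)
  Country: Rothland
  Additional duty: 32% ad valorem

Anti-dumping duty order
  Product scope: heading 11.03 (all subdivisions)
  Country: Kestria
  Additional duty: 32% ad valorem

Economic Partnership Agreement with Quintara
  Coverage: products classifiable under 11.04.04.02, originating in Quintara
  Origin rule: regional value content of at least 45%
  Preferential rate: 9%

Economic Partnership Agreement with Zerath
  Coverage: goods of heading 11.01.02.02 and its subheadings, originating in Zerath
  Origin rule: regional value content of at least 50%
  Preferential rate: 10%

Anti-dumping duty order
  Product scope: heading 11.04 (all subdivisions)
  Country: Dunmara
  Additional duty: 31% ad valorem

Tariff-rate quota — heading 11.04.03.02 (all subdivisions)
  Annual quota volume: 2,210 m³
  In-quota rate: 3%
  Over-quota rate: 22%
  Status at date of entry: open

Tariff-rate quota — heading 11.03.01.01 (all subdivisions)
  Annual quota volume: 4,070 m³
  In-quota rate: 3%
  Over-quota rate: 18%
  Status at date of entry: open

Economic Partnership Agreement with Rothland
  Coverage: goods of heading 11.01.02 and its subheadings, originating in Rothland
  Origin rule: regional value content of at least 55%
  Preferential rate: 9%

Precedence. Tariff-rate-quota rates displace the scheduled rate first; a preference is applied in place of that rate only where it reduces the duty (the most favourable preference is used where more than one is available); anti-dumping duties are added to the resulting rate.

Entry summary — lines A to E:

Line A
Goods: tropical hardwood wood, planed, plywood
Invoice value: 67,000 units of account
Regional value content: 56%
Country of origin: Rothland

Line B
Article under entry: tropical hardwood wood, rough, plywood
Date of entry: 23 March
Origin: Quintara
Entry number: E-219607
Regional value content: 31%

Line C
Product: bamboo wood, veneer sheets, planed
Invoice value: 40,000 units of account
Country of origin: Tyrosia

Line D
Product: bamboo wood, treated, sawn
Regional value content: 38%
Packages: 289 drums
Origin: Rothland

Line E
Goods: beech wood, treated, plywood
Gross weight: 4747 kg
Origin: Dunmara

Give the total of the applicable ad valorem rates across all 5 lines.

Line A: tropical hardwood → 11.01; plywood → 11.01.02; planed → 11.01.02.02. Scheduled 6%. Rothland agreement on 11.01.02: RVC ≥ 55% → 9% available; preference 9% not lower than 6% → no reduction. → 6%.
Line B: tropical hardwood → 11.01; plywood → 11.01.02; rough → 11.01.02.01. Scheduled 5%. Quintara agreement on 11.04.04.02: 11.01.02.01 not covered. → 5%.
Line C: bamboo → 11.03; veneer sheets → 11.03.02; planed → 11.03.02.01. Scheduled 28%. anti-dumping (Tyrosia, 11.03): +35%; total 28% + 35% = 63%. → 63%.
Line D: bamboo → 11.03; sawn → 11.03.01; treated → 11.03.01.03. Scheduled 7%. Rothland agreement on 11.01.02: 11.03.01.03 not covered. → 7%.
Line E: beech → 11.02; plywood → 11.02.02; treated → 11.02.02.01. Scheduled 17%. No special measure applies. → 17%.
Sum: 6% + 5% + 63% + 7% + 17% = 98%.

98%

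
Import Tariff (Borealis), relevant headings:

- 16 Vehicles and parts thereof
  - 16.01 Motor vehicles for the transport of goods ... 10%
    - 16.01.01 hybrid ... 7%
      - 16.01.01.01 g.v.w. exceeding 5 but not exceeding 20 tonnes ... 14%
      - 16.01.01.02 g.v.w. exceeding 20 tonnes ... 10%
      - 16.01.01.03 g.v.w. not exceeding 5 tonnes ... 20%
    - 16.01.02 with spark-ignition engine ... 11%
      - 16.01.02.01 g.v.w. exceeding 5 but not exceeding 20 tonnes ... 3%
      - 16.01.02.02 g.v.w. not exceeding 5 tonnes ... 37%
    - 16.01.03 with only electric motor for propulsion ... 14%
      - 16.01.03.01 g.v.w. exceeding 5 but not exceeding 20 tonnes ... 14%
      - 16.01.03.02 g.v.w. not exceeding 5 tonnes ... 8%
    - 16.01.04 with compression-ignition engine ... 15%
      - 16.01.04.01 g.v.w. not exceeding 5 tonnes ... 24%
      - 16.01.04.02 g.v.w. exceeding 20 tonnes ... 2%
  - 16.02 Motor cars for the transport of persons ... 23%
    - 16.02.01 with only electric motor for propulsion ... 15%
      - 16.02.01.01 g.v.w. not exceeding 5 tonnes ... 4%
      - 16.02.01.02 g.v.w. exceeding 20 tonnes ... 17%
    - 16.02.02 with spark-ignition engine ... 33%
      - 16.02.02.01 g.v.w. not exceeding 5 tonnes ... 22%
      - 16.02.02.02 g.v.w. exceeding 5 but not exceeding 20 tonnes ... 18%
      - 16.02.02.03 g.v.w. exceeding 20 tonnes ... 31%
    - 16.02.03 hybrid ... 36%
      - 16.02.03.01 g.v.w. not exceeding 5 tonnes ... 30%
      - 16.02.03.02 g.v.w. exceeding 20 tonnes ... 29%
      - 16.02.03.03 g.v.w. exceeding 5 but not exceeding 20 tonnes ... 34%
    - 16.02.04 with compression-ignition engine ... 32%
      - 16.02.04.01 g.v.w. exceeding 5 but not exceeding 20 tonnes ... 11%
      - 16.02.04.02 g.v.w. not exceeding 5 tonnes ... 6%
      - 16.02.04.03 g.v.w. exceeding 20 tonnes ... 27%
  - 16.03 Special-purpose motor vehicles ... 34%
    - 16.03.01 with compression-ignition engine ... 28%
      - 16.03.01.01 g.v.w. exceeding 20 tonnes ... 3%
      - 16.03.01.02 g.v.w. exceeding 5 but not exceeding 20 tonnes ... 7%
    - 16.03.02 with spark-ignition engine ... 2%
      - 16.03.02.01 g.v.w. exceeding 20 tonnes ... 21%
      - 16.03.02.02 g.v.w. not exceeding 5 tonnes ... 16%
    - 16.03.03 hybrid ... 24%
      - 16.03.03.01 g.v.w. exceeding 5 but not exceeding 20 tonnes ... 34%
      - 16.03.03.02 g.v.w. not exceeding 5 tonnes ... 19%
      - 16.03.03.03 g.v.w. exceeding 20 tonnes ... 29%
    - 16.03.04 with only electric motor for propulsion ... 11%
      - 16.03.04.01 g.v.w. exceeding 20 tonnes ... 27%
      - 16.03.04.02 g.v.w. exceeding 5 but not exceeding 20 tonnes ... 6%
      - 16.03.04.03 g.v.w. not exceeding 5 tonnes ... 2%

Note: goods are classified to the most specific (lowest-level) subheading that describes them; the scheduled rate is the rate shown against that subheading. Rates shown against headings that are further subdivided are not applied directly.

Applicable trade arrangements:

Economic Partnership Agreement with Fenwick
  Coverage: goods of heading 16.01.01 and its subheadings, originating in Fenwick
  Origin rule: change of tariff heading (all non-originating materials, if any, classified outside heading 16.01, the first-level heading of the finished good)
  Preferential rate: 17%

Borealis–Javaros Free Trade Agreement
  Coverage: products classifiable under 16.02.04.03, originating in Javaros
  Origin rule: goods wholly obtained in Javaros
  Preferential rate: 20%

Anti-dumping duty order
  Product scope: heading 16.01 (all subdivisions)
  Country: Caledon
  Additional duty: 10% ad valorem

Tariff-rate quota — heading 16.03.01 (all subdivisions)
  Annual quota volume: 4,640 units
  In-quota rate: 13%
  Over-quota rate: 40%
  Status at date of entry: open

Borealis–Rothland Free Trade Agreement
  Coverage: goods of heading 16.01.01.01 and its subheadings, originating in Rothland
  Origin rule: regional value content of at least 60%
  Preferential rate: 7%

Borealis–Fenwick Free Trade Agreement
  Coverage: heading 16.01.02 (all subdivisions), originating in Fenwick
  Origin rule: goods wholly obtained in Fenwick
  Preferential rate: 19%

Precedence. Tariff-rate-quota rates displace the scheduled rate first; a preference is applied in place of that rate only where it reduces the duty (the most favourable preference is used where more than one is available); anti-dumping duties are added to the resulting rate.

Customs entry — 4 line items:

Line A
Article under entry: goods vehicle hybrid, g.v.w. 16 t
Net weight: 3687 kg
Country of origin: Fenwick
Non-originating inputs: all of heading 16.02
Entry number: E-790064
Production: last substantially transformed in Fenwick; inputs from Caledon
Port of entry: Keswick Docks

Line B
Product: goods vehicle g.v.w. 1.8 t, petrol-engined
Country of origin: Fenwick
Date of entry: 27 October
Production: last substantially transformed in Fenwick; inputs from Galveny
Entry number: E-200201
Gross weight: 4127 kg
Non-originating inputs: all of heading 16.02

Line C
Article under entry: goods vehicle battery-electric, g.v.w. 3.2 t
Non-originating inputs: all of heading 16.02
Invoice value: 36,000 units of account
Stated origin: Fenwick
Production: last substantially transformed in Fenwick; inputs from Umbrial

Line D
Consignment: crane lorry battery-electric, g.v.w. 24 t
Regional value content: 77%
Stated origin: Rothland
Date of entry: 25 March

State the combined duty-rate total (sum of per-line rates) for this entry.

Line A: goods vehicle → 16.01; hybrid → 16.01.01; g.v.w. 16 t → 16.01.01.01. Scheduled 14%. Fenwick agreement on 16.01.01: CTH met → 17% available; Fenwick agreement on 16.01.02: 16.01.01.01 not covered; preference 17% not lower than 14% → no reduction. → 14%.
Line B: goods vehicle → 16.01; petrol-engined → 16.01.02; g.v.w. 1.8 t → 16.01.02.02. Scheduled 37%. Fenwick agreement on 16.01.01: 16.01.02.02 not covered; Fenwick agreement on 16.01.02: not wholly obtained. → 37%.
Line C: goods vehicle → 16.01; battery-electric → 16.01.03; g.v.w. 3.2 t → 16.01.03.02. Scheduled 8%. Fenwick agreement on 16.01.01: 16.01.03.02 not covered; Fenwick agreement on 16.01.02: 16.01.03.02 not covered. → 8%.
Line D: crane lorry → 16.03; battery-electric → 16.03.04; g.v.w. 24 t → 16.03.04.01. Scheduled 27%. Rothland agreement on 16.01.01.01: 16.03.04.01 not covered. → 27%.
Sum: 14% + 37% + 8% + 27% = 86%.

86%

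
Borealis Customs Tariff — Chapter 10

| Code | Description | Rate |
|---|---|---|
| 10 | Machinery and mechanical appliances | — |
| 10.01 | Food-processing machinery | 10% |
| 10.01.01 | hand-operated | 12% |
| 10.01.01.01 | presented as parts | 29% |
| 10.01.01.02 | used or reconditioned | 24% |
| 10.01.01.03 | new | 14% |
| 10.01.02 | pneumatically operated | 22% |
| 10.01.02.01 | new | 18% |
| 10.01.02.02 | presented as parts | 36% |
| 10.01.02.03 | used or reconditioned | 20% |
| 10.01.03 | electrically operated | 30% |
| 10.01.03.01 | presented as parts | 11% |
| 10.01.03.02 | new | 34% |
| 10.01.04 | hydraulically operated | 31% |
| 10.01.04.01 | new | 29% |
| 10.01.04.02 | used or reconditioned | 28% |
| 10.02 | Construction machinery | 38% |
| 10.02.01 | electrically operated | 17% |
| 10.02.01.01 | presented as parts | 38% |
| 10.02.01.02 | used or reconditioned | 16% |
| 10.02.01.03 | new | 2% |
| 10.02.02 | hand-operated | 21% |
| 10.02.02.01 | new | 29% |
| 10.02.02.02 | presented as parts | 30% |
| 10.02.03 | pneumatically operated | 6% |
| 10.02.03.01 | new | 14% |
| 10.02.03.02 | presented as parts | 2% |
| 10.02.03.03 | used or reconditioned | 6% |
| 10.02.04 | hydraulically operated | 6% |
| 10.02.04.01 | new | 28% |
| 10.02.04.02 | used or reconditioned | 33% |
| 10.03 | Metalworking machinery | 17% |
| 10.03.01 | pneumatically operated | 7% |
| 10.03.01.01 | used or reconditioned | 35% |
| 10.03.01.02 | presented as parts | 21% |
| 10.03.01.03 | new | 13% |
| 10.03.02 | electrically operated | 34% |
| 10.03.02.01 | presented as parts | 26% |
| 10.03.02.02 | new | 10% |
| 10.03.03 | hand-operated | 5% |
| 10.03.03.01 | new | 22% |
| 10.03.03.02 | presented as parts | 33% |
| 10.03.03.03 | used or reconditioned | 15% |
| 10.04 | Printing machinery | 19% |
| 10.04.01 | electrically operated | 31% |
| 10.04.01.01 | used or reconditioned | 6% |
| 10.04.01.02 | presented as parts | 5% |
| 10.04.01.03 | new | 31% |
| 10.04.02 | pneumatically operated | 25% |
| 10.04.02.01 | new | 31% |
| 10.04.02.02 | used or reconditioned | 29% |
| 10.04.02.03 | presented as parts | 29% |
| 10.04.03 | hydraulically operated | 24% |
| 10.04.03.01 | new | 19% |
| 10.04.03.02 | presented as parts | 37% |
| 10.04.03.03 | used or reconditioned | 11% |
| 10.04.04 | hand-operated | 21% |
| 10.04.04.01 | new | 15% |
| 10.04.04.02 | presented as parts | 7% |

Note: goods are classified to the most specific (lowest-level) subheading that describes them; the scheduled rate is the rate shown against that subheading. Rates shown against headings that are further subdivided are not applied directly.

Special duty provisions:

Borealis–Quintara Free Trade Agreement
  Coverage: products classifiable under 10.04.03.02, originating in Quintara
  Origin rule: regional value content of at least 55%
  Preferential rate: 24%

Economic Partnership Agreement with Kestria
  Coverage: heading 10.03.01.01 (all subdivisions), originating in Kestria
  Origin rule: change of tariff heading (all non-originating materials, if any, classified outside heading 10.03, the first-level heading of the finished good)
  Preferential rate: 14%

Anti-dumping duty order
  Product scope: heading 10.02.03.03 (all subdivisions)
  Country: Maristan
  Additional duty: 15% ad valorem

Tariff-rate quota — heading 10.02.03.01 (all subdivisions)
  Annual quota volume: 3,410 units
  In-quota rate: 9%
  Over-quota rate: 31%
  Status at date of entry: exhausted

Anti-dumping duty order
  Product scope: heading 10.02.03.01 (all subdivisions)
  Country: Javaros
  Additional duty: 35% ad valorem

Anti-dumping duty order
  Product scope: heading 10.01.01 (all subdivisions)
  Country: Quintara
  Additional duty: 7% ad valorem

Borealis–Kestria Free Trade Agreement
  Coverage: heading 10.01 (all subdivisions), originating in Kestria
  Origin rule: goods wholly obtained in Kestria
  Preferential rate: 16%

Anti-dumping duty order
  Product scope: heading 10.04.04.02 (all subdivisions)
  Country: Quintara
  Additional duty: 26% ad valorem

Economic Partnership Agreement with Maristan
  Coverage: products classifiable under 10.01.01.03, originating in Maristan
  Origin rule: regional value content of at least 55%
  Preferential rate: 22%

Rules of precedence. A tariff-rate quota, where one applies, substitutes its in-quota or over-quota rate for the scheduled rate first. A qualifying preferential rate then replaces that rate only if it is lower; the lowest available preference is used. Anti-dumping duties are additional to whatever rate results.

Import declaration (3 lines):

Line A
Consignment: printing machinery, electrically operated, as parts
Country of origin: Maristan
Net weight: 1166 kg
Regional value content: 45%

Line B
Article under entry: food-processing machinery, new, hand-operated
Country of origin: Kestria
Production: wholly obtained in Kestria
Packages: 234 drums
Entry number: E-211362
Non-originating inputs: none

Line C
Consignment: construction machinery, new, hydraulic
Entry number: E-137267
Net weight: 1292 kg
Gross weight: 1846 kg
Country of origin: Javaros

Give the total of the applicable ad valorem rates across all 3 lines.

Line A: printing → 10.04; electrically operated → 10.04.01; as parts → 10.04.01.02. Scheduled 5%. Maristan agreement on 10.01.01.03: 10.04.01.02 not covered. → 5%.
Line B: food-processing → 10.01; hand-operated → 10.01.01; new → 10.01.01.03. Scheduled 14%. Kestria agreement on 10.03.01.01: 10.01.01.03 not covered; Kestria agreement on 10.01: wholly obtained → 16% available; preference 16% not lower than 14% → no reduction. → 14%.
Line C: construction → 10.02; hydraulic → 10.02.04; new → 10.02.04.01. Scheduled 28%. No special measure applies. → 28%.
Sum: 5% + 14% + 28% = 47%.

47%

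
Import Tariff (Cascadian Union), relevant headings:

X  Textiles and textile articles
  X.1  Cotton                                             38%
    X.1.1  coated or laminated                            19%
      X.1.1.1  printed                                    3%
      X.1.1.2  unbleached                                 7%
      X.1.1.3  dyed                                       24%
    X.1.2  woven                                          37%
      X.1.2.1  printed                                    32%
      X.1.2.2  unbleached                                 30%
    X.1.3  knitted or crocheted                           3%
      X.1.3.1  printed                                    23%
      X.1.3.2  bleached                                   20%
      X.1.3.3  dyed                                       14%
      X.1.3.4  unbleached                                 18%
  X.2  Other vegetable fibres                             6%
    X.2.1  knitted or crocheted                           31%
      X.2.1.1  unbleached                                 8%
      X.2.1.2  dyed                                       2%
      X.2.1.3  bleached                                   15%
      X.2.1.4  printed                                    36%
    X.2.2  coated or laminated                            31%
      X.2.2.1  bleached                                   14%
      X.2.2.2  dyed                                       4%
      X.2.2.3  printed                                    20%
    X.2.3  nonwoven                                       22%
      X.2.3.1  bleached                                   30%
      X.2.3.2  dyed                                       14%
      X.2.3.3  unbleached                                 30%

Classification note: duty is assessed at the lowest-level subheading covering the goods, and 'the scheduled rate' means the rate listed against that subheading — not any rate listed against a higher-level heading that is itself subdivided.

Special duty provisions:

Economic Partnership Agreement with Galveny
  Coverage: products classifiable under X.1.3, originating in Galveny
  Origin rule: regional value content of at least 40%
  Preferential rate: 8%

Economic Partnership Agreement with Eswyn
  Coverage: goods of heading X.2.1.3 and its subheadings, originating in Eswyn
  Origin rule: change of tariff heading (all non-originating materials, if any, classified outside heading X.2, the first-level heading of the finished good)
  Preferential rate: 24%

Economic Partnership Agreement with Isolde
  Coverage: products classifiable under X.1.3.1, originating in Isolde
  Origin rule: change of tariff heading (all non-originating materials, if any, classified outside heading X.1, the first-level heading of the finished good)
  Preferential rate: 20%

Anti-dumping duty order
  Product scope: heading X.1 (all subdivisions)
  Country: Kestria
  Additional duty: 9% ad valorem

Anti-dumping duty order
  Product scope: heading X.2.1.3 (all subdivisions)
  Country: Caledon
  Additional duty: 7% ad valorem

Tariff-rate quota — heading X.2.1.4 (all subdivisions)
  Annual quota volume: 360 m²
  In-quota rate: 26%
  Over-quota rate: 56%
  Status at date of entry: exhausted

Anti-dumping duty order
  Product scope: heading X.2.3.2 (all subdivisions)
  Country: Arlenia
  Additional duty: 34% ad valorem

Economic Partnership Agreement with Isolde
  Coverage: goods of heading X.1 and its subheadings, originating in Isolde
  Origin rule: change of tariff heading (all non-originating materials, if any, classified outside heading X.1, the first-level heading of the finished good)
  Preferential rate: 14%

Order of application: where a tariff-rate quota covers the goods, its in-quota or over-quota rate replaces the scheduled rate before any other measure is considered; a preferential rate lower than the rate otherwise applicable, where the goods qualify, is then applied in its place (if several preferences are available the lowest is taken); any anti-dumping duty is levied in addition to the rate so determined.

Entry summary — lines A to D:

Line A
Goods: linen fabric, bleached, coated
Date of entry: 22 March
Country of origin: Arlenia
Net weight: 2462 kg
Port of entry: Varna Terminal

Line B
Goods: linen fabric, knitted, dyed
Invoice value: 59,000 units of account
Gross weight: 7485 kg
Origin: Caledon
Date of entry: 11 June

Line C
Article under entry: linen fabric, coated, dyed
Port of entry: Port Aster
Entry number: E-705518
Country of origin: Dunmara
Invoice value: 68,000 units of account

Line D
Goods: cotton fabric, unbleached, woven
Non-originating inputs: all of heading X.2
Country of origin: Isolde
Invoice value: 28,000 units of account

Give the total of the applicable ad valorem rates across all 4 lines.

Line A: linen → X.2; coated → X.2.2; bleached → X.2.2.1. Scheduled 14%. No special measure applies. → 14%.
Line B: linen → X.2; knitted → X.2.1; dyed → X.2.1.2. Scheduled 2%. No special measure applies. → 2%.
Line C: linen → X.2; coated → X.2.2; dyed → X.2.2.2. Scheduled 4%. No special measure applies. → 4%.
Line D: cotton → X.1; woven → X.1.2; unbleached → X.1.2.2. Scheduled 30%. Isolde agreement on X.1.3.1: X.1.2.2 not covered; Isolde agreement on X.1: CTH met → 14% available; preferential 14%. → 14%.
Sum: 14% + 2% + 4% + 14% = 34%.

34%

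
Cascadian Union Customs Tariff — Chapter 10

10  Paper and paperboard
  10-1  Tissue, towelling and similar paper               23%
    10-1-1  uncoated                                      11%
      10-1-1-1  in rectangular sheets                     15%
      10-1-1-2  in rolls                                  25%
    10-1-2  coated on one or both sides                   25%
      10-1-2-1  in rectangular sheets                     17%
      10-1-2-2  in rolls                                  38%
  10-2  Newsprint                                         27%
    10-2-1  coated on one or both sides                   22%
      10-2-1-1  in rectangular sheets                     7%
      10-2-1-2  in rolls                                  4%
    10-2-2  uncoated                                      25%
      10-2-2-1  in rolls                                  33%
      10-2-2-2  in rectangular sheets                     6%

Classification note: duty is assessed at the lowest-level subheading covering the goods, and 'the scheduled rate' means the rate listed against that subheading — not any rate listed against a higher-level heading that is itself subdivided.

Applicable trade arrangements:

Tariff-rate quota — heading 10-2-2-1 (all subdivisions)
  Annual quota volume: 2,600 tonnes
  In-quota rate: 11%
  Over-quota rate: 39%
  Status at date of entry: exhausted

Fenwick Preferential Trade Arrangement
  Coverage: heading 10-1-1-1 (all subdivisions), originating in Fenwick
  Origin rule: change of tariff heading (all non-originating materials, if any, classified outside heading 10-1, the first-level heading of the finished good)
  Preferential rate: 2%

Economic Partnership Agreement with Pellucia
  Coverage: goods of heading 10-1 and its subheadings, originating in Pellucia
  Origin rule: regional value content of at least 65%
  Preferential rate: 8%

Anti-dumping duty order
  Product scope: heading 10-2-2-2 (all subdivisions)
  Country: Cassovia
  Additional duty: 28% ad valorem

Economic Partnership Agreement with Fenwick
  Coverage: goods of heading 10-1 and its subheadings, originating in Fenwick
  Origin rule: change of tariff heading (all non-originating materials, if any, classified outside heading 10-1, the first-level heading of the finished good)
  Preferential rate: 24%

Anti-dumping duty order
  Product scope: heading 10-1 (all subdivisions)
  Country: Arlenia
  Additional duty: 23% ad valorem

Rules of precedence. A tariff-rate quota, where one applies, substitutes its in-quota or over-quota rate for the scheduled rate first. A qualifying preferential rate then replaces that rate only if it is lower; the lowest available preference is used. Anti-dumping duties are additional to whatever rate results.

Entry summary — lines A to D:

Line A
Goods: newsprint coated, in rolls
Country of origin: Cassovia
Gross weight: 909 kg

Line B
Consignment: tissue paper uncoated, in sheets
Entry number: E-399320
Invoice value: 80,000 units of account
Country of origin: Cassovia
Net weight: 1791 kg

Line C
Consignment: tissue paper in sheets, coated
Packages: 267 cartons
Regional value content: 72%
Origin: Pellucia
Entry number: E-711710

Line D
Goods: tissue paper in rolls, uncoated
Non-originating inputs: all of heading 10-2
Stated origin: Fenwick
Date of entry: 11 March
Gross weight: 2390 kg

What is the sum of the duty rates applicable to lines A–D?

Line A: newsprint → 10-2; coated → 10-2-1; in rolls → 10-2-1-2. Scheduled 4%. No special measure applies. → 4%.
Line B: tissue paper → 10-1; uncoated → 10-1-1; in sheets → 10-1-1-1. Scheduled 15%. No special measure applies. → 15%.
Line C: tissue paper → 10-1; coated → 10-1-2; in sheets → 10-1-2-1. Scheduled 17%. Pellucia agreement on 10-1: RVC ≥ 65% → 8% available; preferential 8%. → 8%.
Line D: tissue paper → 10-1; uncoated → 10-1-1; in rolls → 10-1-1-2. Scheduled 25%. Fenwick agreement on 10-1-1-1: 10-1-1-2 not covered; Fenwick agreement on 10-1: CTH met → 24% available; preferential 24%. → 24%.
Sum: 4% + 15% + 8% + 24% = 51%.

51%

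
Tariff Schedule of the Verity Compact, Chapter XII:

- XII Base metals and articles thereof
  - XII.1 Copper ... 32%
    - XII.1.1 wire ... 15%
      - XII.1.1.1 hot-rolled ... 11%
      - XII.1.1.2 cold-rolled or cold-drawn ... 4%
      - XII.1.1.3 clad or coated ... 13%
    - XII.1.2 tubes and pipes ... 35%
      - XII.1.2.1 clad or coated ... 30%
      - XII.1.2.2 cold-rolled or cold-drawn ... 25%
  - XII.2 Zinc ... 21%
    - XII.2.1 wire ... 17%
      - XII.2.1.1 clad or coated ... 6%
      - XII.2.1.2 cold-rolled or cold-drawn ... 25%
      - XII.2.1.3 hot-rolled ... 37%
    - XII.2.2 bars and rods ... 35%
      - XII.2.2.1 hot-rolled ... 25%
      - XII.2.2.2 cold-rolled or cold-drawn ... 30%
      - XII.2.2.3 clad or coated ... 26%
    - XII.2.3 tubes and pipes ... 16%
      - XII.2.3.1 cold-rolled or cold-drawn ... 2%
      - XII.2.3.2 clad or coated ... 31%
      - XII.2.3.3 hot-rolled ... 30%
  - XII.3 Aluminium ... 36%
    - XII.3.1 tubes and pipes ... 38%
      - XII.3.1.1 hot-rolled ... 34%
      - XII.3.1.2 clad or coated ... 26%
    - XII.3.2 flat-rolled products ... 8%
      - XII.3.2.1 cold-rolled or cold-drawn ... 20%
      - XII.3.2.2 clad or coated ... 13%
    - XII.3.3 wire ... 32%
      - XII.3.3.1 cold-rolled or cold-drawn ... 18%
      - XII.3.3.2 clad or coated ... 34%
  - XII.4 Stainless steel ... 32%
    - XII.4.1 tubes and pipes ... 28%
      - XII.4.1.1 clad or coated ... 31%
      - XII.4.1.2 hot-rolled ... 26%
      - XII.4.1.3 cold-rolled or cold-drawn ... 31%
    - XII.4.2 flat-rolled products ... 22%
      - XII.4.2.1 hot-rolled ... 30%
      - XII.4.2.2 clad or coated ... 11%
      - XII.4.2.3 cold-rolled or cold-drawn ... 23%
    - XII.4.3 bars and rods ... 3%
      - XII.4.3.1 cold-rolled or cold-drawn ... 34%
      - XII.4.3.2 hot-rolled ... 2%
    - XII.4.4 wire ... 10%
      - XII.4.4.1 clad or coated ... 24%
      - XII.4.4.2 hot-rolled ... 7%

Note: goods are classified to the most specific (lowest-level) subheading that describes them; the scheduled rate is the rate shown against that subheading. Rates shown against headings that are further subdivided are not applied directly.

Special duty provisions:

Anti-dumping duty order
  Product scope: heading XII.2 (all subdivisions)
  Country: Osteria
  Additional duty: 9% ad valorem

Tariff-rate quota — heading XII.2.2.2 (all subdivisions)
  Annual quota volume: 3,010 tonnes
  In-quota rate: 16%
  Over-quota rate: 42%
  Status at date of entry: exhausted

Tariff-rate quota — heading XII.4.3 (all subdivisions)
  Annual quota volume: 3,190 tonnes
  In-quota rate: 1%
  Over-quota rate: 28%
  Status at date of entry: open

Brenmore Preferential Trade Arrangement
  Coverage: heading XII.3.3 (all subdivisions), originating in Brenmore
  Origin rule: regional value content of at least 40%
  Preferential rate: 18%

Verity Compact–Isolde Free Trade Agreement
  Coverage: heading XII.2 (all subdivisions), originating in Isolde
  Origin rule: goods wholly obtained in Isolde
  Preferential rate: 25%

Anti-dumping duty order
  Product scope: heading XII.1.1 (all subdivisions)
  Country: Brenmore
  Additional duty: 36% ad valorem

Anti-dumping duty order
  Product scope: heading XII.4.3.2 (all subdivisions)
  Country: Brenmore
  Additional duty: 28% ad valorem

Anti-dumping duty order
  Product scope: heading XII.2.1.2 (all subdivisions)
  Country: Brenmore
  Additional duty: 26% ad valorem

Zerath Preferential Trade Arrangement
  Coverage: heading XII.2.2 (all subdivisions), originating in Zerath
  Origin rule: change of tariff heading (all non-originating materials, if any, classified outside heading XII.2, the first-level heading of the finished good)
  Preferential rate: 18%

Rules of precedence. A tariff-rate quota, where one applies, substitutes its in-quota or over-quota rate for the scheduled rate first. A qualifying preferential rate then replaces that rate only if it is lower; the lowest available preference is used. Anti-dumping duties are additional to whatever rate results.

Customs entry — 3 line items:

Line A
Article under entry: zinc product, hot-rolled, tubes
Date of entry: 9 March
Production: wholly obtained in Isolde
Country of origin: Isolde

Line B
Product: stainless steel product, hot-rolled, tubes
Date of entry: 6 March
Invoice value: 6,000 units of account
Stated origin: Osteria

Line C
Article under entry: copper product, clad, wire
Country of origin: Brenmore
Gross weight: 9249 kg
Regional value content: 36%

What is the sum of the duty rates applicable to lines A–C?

100%

Line A: zinc → XII.2; tubes → XII.2.3; hot-rolled → XII.2.3.3. Scheduled 30%. Isolde agreement on XII.2: wholly obtained → 25% available; preferential 25%. → 25%.
Line B: stainless steel → XII.4; tubes → XII.4.1; hot-rolled → XII.4.1.2. Scheduled 26%. No special measure applies. → 26%.
Line C: copper → XII.1; wire → XII.1.1; clad → XII.1.1.3. Scheduled 13%. Brenmore agreement on XII.3.3: XII.1.1.3 not covered; anti-dumping (Brenmore, XII.1.1): +36%; total 13% + 36% = 49%. → 49%.
Sum: 25% + 26% + 49% = 100%.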